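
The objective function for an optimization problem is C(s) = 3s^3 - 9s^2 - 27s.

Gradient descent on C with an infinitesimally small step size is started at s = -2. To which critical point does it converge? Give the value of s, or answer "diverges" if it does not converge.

diverges

C'(s) = 9(s - 3)(s + 1), so C'(-2) = 45.
Gradient descent moves in the -C' direction, i.e. s is decreasing.
There is no critical point below s=-2, and C' keeps the same sign, so the iterate runs off to −∞.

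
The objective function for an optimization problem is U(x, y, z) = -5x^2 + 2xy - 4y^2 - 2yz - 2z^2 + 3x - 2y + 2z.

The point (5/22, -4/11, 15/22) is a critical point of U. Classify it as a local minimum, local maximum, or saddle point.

The Hessian is constant: H = [[-10, 2, 0], [2, -8, -2], [0, -2, -4]].
Leading principal minors: Δ₁ = -10, Δ₂ = 76, Δ₃ = -264.
The minors alternate sign starting negative (−, +, −), so H is negative definite: a local maximum.

local maximum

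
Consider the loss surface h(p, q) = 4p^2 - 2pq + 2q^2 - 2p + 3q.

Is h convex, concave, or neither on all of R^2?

h is quadratic, so its Hessian is the constant matrix H = [[8, -2], [-2, 4]].
det(H) = 28, tr(H) = 12.
det(H) > 0 and tr(H) > 0, so H is positive definite everywhere: convex.

convex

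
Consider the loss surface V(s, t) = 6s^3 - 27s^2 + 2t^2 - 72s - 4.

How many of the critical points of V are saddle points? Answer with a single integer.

V separates as a function of s plus a function of t, so ∇V=0 decouples.
∂V/∂s = 18(s - 4)(s + 1) = 0 at s ∈ {-1, 4}; ∂V/∂t = 4t = 0 at t ∈ {0}.
The Hessian is diagonal: diag(V_ss, V_tt). Second derivatives: V_ss(-1)=-90, V_ss(4)=90; V_tt(0)=4.
Saddle points occur where the two diagonal entries have opposite signs: (-1, 0). Count: 1.

1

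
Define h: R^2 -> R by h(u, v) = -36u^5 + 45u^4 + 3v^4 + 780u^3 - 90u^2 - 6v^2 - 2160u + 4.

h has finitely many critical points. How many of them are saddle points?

h separates as a function of u plus a function of v, so ∇h=0 decouples.
∂h/∂u = -180(u - 4)(u - 1)(u + 1)(u + 3) = 0 at u ∈ {-3, -1, 1, 4}; ∂h/∂v = 12v(v - 1)(v + 1) = 0 at v ∈ {-1, 0, 1}.
The Hessian is diagonal: diag(h_uu, h_vv). Second derivatives: h_uu(-3)=10080, h_uu(-1)=-3600, h_uu(1)=4320, h_uu(4)=-18900; h_vv(-1)=24, h_vv(0)=-12, h_vv(1)=24.
Saddle points occur where the two diagonal entries have opposite signs: (-3, 0), (-1, -1), (-1, 1), (1, 0), (4, -1), (4, 1). Count: 6.

6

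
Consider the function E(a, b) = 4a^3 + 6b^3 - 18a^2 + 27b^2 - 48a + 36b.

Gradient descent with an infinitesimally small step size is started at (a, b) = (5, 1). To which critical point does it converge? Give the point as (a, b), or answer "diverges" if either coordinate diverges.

(4, -1)

E is separable, so gradient descent decouples: a follows -∂E/∂a, b follows -∂E/∂b.
∂E/∂a = 12(a - 4)(a + 1); at a=5 this is 72, so a decreases.
∂E/∂b = 18(b + 1)(b + 2); at b=1 this is 108, so b decreases.
a converges to its nearest critical value 4 (a local min of the a-part); b converges to -1. The iterate converges to (4, -1).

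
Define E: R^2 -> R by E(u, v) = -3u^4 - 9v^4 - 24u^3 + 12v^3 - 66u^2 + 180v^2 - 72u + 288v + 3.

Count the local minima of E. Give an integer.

1

E separates as a function of u plus a function of v, so ∇E=0 decouples.
∂E/∂u = -12(u + 1)(u + 2)(u + 3) = 0 at u ∈ {-3, -2, -1}; ∂E/∂v = -36(v - 4)(v + 1)(v + 2) = 0 at v ∈ {-2, -1, 4}.
The Hessian is diagonal: diag(E_uu, E_vv). Second derivatives: E_uu(-3)=-24, E_uu(-2)=12, E_uu(-1)=-24; E_vv(-2)=-216, E_vv(-1)=180, E_vv(4)=-1080.
Local minima occur where both diagonal entries positive: (-2, -1). Count: 1.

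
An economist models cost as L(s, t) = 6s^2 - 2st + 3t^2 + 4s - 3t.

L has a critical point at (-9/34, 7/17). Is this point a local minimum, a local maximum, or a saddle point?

local minimum

The Hessian of L is constant: H = [[12, -2], [-2, 6]].
det(H) = 12·6 − (-2)² = 68.
det(H) > 0 and tr(H) = 18 > 0, so H is positive definite and the point is a local minimum.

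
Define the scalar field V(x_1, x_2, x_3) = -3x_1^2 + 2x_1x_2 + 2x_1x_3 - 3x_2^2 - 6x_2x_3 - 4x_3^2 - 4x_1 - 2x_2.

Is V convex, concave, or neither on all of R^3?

V is quadratic, so its Hessian is the constant matrix H = [[-6, 2, 2], [2, -6, -6], [2, -6, -8]].
Leading principal minors: -6, 32, -64.
Signs alternate −, +, − ⇒ H ≺ 0 ⇒ concave.

concave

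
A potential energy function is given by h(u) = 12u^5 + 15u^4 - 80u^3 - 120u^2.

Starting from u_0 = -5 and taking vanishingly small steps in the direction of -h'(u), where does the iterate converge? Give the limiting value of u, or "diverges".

h'(u) = 60u(u - 2)(u + 1)(u + 2), so h'(-5) = 25200.
Gradient descent moves in the -h' direction, i.e. u is decreasing.
There is no critical point below u=-5, and h' keeps the same sign, so the iterate runs off to −∞.

diverges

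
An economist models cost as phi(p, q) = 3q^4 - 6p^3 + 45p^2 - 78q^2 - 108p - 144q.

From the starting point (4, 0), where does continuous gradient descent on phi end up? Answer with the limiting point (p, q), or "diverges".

phi is separable, so gradient descent decouples: p follows -∂phi/∂p, q follows -∂phi/∂q.
∂phi/∂p = -18(p - 3)(p - 2); at p=4 this is -36, so p increases.
∂phi/∂q = 12(q - 4)(q + 1)(q + 3); at q=0 this is -144, so q increases.
The p-coordinate has no critical point in that direction and runs off to infinity.

diverges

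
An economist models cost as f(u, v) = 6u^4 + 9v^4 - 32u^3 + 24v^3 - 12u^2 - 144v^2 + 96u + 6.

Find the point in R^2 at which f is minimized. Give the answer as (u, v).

f(u,v) separates as P(u) + Q(v) + 6, so its minimum is min P + min Q + 6.
P'(u) = 24(u - 4)(u - 1)(u + 1) vanishes at u ∈ {-1, 1, 4}; Q'(v) = 36v(v - 2)(v + 4) vanishes at v ∈ {-4, 0, 2}.
Local minima of P (where P''>0): P(-1)=-70, P(4)=-320. Local minima of Q: Q(-4)=-1536, Q(2)=-240.
So the global minimum of f is P(4) + Q(-4) + 6 = -320 − 1536 + 6 = -1850, attained at (4, -4).

(4, -4)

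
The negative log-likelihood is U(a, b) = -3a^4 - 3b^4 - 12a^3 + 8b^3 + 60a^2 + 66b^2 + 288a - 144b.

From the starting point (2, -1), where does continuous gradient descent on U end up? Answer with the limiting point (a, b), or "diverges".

U is separable, so gradient descent decouples: a follows -∂U/∂a, b follows -∂U/∂b.
∂U/∂a = -12(a - 3)(a + 2)(a + 4); at a=2 this is 288, so a decreases.
∂U/∂b = -12(b - 4)(b - 1)(b + 3); at b=-1 this is -240, so b increases.
a converges to its nearest critical value -2 (a local min of the a-part); b converges to 1. The iterate converges to (-2, 1).

(-2, 1)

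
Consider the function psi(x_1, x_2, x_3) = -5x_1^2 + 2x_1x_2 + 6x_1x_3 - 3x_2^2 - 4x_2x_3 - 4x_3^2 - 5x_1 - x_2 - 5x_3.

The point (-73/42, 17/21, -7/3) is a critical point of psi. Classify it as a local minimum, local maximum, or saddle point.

The Hessian is constant: H = [[-10, 2, 6], [2, -6, -4], [6, -4, -8]].
Leading principal minors: Δ₁ = -10, Δ₂ = 56, Δ₃ = -168.
The minors alternate sign starting negative (−, +, −), so H is negative definite: a local maximum.

local maximum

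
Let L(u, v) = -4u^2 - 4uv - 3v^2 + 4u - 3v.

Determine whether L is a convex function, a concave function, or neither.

concave

L is quadratic, so its Hessian is the constant matrix H = [[-8, -4], [-4, -6]].
det(H) = 32, tr(H) = -14.
det(H) > 0 and tr(H) < 0, so H is negative definite everywhere: concave.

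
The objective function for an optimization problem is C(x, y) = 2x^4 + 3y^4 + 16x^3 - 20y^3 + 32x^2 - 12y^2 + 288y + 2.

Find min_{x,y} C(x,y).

C(x,y) separates as P(x) + Q(y) + 2, so its minimum is min P + min Q + 2.
P'(x) = 8x(x + 2)(x + 4) vanishes at x ∈ {-4, -2, 0}; Q'(y) = 12(y - 4)(y - 3)(y + 2) vanishes at y ∈ {-2, 3, 4}.
Local minima of P (where P''>0): P(-4)=0, P(0)=0. Local minima of Q: Q(-2)=-416, Q(4)=448.
So the global minimum of C is P(-4) + Q(-2) + 2 = 0 − 416 + 2 = -414, attained at (-4, -2).

-414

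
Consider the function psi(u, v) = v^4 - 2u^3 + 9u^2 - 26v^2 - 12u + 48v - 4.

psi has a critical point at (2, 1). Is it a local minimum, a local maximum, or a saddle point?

local maximum

The mixed partial ∂²psi/∂u∂v is 0, so the Hessian at any point is diag(psi_uu, psi_vv) = diag(6(-2u + 3), 4(3v^2 - 13)).
At (2, 1): H = diag(-6, -40).
Both eigenvalues are negative, so H is negative definite: a local maximum.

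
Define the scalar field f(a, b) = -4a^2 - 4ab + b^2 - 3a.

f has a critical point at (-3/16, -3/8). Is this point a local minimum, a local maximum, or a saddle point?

The Hessian of f is constant: H = [[-8, -4], [-4, 2]].
det(H) = (-8)·2 − (-4)² = -32.
Since det(H) < 0, H is indefinite and the critical point is a saddle point.

saddle point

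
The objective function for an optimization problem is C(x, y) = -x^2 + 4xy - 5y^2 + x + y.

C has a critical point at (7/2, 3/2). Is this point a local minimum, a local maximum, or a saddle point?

The Hessian of C is constant: H = [[-2, 4], [4, -10]].
det(H) = (-2)·(-10) − 4² = 4.
det(H) > 0 and tr(H) = -12 < 0, so H is negative definite and the point is a local maximum.

local maximum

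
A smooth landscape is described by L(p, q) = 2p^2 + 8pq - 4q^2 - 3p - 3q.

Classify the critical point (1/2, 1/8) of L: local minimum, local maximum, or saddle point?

saddle point

The Hessian of L is constant: H = [[4, 8], [8, -8]].
det(H) = 4·(-8) − 8² = -96.
Since det(H) < 0, H is indefinite and the critical point is a saddle point.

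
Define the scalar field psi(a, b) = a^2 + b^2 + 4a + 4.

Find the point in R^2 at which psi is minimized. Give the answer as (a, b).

psi(a,b) separates as P(a) + Q(b) + 4, so its minimum is min P + min Q + 4.
P'(a) = 2a + 4 vanishes at a ∈ {-2}; Q'(b) = 2b vanishes at b ∈ {0}.
Local minima of P (where P''>0): P(-2)=-4. Local minima of Q: Q(0)=0.
So the global minimum of psi is P(-2) + Q(0) + 4 = -4 + 0 + 4 = 0, attained at (-2, 0).

(-2, 0)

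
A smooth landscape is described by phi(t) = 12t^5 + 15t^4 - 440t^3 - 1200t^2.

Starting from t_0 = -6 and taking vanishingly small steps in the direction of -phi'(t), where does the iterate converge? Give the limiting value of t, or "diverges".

phi'(t) = 60t(t - 5)(t + 2)(t + 4), so phi'(-6) = 31680.
Gradient descent moves in the -phi' direction, i.e. t is decreasing.
There is no critical point below t=-6, and phi' keeps the same sign, so the iterate runs off to −∞.

diverges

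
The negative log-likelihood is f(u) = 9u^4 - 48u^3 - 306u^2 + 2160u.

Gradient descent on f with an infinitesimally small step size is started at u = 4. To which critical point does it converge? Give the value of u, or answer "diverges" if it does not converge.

5

f'(u) = 36(u - 5)(u - 3)(u + 4), so f'(4) = -288.
Gradient descent moves in the -f' direction, i.e. u is increasing.
The nearest critical point in that direction is u = 5, where f'' = 648 > 0 (a local minimum). The iterate converges there.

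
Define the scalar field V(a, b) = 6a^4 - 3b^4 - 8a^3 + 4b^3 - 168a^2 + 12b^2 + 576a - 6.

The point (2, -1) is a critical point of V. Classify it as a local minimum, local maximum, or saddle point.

local maximum

The mixed partial ∂²V/∂a∂b is 0, so the Hessian at any point is diag(V_aa, V_bb) = diag(24(3a^2 - 2a - 14), 12(-3b^2 + 2b + 2)).
At (2, -1): H = diag(-144, -36).
Both eigenvalues are negative, so H is negative definite: a local maximum.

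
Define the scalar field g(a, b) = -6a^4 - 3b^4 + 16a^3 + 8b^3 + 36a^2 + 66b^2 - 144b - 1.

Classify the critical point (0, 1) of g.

The mixed partial ∂²g/∂a∂b is 0, so the Hessian at any point is diag(g_aa, g_bb) = diag(24(-3a^2 + 4a + 3), 12(-3b^2 + 4b + 11)).
At (0, 1): H = diag(72, 144).
Both eigenvalues are positive, so H is positive definite: a local minimum.

local minimum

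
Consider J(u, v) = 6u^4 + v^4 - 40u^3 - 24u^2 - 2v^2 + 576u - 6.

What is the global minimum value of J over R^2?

-839

J(u,v) separates as P(u) + Q(v) − 6, so its minimum is min P + min Q − 6.
P'(u) = 24(u - 4)(u - 3)(u + 2) vanishes at u ∈ {-2, 3, 4}; Q'(v) = 4v(v - 1)(v + 1) vanishes at v ∈ {-1, 0, 1}.
Local minima of P (where P''>0): P(-2)=-832, P(4)=896. Local minima of Q: Q(-1)=-1, Q(1)=-1.
So the global minimum of J is P(-2) + Q(-1) − 6 = -832 − 1 − 6 = -839, attained at (-2, -1).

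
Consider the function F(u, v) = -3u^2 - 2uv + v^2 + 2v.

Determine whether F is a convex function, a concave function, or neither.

F is quadratic, so its Hessian is the constant matrix H = [[-6, -2], [-2, 2]].
det(H) = -16, tr(H) = -4.
det(H) < 0, so H is indefinite: neither convex nor concave.

neither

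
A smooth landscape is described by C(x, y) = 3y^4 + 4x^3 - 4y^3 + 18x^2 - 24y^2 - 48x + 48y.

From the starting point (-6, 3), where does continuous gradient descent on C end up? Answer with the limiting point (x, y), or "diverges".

diverges

C is separable, so gradient descent decouples: x follows -∂C/∂x, y follows -∂C/∂y.
∂C/∂x = 12(x - 1)(x + 4); at x=-6 this is 168, so x decreases.
∂C/∂y = 12(y - 2)(y - 1)(y + 2); at y=3 this is 120, so y decreases.
The x-coordinate has no critical point in that direction and runs off to infinity.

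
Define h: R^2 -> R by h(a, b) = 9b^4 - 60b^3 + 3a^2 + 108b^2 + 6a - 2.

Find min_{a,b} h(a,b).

h(a,b) separates as P(a) + Q(b) − 2, so its minimum is min P + min Q − 2.
P'(a) = 6a + 6 vanishes at a ∈ {-1}; Q'(b) = 36b(b - 3)(b - 2) vanishes at b ∈ {0, 2, 3}.
Local minima of P (where P''>0): P(-1)=-3. Local minima of Q: Q(0)=0, Q(3)=81.
So the global minimum of h is P(-1) + Q(0) − 2 = -3 + 0 − 2 = -5, attained at (-1, 0).

-5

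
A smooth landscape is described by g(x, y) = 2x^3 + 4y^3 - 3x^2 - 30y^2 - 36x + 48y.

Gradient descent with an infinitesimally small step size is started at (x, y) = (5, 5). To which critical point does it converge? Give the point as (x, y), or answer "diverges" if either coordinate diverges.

(3, 4)

g is separable, so gradient descent decouples: x follows -∂g/∂x, y follows -∂g/∂y.
∂g/∂x = 6(x - 3)(x + 2); at x=5 this is 84, so x decreases.
∂g/∂y = 12(y - 4)(y - 1); at y=5 this is 48, so y decreases.
x converges to its nearest critical value 3 (a local min of the x-part); y converges to 4. The iterate converges to (3, 4).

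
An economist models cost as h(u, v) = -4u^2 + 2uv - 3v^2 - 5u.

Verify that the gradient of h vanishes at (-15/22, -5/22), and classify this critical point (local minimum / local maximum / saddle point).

local maximum

∇h = (-8u + 2v - 5, 2u - 6v); substituting (-15/22, -5/22) gives ∇h = (0, 0), so (-15/22, -5/22) is indeed a critical point.
The Hessian of h is constant: H = [[-8, 2], [2, -6]].
det(H) = (-8)·(-6) − 2² = 44.
det(H) > 0 and tr(H) = -14 < 0, so H is negative definite and the point is a local maximum.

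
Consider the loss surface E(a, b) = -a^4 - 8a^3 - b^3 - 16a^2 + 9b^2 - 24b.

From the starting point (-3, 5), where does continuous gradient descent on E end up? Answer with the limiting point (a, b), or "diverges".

E is separable, so gradient descent decouples: a follows -∂E/∂a, b follows -∂E/∂b.
∂E/∂a = -4a(a + 2)(a + 4); at a=-3 this is -12, so a increases.
∂E/∂b = -3(b - 4)(b - 2); at b=5 this is -9, so b increases.
The b-coordinate has no critical point in that direction and runs off to infinity.

diverges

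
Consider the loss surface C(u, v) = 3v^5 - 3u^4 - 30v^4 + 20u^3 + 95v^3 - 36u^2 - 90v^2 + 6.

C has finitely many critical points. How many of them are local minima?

C separates as a function of u plus a function of v, so ∇C=0 decouples.
∂C/∂u = -12u(u - 3)(u - 2) = 0 at u ∈ {0, 2, 3}; ∂C/∂v = 15v(v - 4)(v - 3)(v - 1) = 0 at v ∈ {0, 1, 3, 4}.
The Hessian is diagonal: diag(C_uu, C_vv). Second derivatives: C_uu(0)=-72, C_uu(2)=24, C_uu(3)=-36; C_vv(0)=-180, C_vv(1)=90, C_vv(3)=-90, C_vv(4)=180.
Local minima occur where both diagonal entries positive: (2, 1), (2, 4). Count: 2.

2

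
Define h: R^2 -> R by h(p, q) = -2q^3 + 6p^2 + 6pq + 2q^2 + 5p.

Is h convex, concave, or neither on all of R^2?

The term -2q^3 is cubic, so the Hessian is not constant.
∂²h/∂q² = -12q + 4, which takes both signs as q varies (negative for sufficiently large q). A diagonal entry of the Hessian changing sign means the Hessian is neither positive- nor negative-semidefinite on all of R^2.

neither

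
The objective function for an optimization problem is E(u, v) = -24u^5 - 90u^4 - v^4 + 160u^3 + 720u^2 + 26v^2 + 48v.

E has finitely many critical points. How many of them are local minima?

E separates as a function of u plus a function of v, so ∇E=0 decouples.
∂E/∂u = -120u(u - 2)(u + 2)(u + 3) = 0 at u ∈ {-3, -2, 0, 2}; ∂E/∂v = -4(v - 4)(v + 1)(v + 3) = 0 at v ∈ {-3, -1, 4}.
The Hessian is diagonal: diag(E_uu, E_vv). Second derivatives: E_uu(-3)=1800, E_uu(-2)=-960, E_uu(0)=1440, E_uu(2)=-4800; E_vv(-3)=-56, E_vv(-1)=40, E_vv(4)=-140.
Local minima occur where both diagonal entries positive: (-3, -1), (0, -1). Count: 2.

2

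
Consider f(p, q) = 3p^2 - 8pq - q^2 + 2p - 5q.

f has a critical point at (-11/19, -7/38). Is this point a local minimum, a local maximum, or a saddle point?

saddle point

The Hessian of f is constant: H = [[6, -8], [-8, -2]].
det(H) = 6·(-2) − (-8)² = -76.
Since det(H) < 0, H is indefinite and the critical point is a saddle point.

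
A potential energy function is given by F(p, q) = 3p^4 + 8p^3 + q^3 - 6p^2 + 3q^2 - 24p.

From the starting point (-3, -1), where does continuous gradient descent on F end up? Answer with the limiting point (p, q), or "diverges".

(-2, 0)

F is separable, so gradient descent decouples: p follows -∂F/∂p, q follows -∂F/∂q.
∂F/∂p = 12(p - 1)(p + 1)(p + 2); at p=-3 this is -96, so p increases.
∂F/∂q = 3q(q + 2); at q=-1 this is -3, so q increases.
p converges to its nearest critical value -2 (a local min of the p-part); q converges to 0. The iterate converges to (-2, 0).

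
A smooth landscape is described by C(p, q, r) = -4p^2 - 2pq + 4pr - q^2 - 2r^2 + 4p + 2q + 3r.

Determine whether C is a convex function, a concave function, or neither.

concave

C is quadratic, so its Hessian is the constant matrix H = [[-8, -2, 4], [-2, -2, 0], [4, 0, -4]].
Leading principal minors: -8, 12, -16.
Signs alternate −, +, − ⇒ H ≺ 0 ⇒ concave.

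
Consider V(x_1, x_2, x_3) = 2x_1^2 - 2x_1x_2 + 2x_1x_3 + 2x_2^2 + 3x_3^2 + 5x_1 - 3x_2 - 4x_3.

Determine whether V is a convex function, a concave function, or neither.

V is quadratic, so its Hessian is the constant matrix H = [[4, -2, 2], [-2, 4, 0], [2, 0, 6]].
Leading principal minors: 4, 12, 56.
All positive ⇒ H ≻ 0 ⇒ convex.

convex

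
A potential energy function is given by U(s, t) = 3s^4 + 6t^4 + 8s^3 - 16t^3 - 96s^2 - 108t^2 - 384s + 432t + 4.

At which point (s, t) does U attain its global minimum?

(4, -3)

U(s,t) separates as P(s) + Q(t) + 4, so its minimum is min P + min Q + 4.
P'(s) = 12(s - 4)(s + 2)(s + 4) vanishes at s ∈ {-4, -2, 4}; Q'(t) = 24(t - 3)(t - 2)(t + 3) vanishes at t ∈ {-3, 2, 3}.
Local minima of P (where P''>0): P(-4)=256, P(4)=-1792. Local minima of Q: Q(-3)=-1350, Q(3)=378.
So the global minimum of U is P(4) + Q(-3) + 4 = -1792 − 1350 + 4 = -3138, attained at (4, -3).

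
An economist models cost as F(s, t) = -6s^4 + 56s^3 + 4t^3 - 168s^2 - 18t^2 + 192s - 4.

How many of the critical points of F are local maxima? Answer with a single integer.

F separates as a function of s plus a function of t, so ∇F=0 decouples.
∂F/∂s = -24(s - 4)(s - 2)(s - 1) = 0 at s ∈ {1, 2, 4}; ∂F/∂t = 12t(t - 3) = 0 at t ∈ {0, 3}.
The Hessian is diagonal: diag(F_ss, F_tt). Second derivatives: F_ss(1)=-72, F_ss(2)=48, F_ss(4)=-144; F_tt(0)=-36, F_tt(3)=36.
Local maxima occur where both diagonal entries negative: (1, 0), (4, 0). Count: 2.

2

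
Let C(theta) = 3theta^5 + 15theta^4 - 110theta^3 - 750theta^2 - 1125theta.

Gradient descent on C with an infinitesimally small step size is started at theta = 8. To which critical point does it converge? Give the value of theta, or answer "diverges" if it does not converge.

C'(theta) = 15(theta - 5)(theta + 1)(theta + 3)(theta + 5), so C'(8) = 57915.
Gradient descent moves in the -C' direction, i.e. theta is decreasing.
The nearest critical point in that direction is theta = 5, where C'' = 7200 > 0 (a local minimum). The iterate converges there.

5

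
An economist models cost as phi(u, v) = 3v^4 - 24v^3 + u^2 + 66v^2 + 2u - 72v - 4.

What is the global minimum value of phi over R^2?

-32

phi(u,v) separates as P(u) + Q(v) − 4, so its minimum is min P + min Q − 4.
P'(u) = 2u + 2 vanishes at u ∈ {-1}; Q'(v) = 12(v - 3)(v - 2)(v - 1) vanishes at v ∈ {1, 2, 3}.
Local minima of P (where P''>0): P(-1)=-1. Local minima of Q: Q(1)=-27, Q(3)=-27.
So the global minimum of phi is P(-1) + Q(1) − 4 = -1 − 27 − 4 = -32, attained at (-1, 1).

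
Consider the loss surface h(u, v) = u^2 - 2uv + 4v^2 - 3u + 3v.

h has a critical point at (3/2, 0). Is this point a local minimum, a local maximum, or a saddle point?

The Hessian of h is constant: H = [[2, -2], [-2, 8]].
det(H) = 2·8 − (-2)² = 12.
det(H) > 0 and tr(H) = 10 > 0, so H is positive definite and the point is a local minimum.

local minimum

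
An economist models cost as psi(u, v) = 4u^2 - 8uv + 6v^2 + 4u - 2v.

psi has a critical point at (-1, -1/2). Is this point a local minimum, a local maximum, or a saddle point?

The Hessian of psi is constant: H = [[8, -8], [-8, 12]].
det(H) = 8·12 − (-8)² = 32.
det(H) > 0 and tr(H) = 20 > 0, so H is positive definite and the point is a local minimum.

local minimum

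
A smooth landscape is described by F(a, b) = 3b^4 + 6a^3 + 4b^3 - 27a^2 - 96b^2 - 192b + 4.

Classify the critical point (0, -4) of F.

The mixed partial ∂²F/∂a∂b is 0, so the Hessian at any point is diag(F_aa, F_bb) = diag(18(2a - 3), 12(3b^2 + 2b - 16)).
At (0, -4): H = diag(-54, 288).
The eigenvalues have opposite signs, so H is indefinite: a saddle point.

saddle point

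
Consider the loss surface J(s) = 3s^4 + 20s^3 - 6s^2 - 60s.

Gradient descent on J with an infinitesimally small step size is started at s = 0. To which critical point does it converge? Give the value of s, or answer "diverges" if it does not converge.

J'(s) = 12(s - 1)(s + 1)(s + 5), so J'(0) = -60.
Gradient descent moves in the -J' direction, i.e. s is increasing.
The nearest critical point in that direction is s = 1, where J'' = 144 > 0 (a local minimum). The iterate converges there.

1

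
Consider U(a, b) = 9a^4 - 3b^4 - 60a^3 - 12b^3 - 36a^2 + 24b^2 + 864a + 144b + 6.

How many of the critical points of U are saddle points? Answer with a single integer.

5

U separates as a function of a plus a function of b, so ∇U=0 decouples.
∂U/∂a = 36(a - 4)(a - 3)(a + 2) = 0 at a ∈ {-2, 3, 4}; ∂U/∂b = -12(b - 2)(b + 2)(b + 3) = 0 at b ∈ {-3, -2, 2}.
The Hessian is diagonal: diag(U_aa, U_bb). Second derivatives: U_aa(-2)=1080, U_aa(3)=-180, U_aa(4)=216; U_bb(-3)=-60, U_bb(-2)=48, U_bb(2)=-240.
Saddle points occur where the two diagonal entries have opposite signs: (-2, -3), (-2, 2), (3, -2), (4, -3), (4, 2). Count: 5.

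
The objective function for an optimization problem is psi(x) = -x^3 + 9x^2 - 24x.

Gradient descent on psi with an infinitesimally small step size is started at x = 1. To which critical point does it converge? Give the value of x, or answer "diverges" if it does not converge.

2

psi'(x) = -3(x - 4)(x - 2), so psi'(1) = -9.
Gradient descent moves in the -psi' direction, i.e. x is increasing.
The nearest critical point in that direction is x = 2, where psi'' = 6 > 0 (a local minimum). The iterate converges there.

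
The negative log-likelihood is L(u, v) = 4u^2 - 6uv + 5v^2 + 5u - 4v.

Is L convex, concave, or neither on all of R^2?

L is quadratic, so its Hessian is the constant matrix H = [[8, -6], [-6, 10]].
det(H) = 44, tr(H) = 18.
det(H) > 0 and tr(H) > 0, so H is positive definite everywhere: convex.

convex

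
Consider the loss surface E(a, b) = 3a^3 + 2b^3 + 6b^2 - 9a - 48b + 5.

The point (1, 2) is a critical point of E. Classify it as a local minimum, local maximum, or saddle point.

The mixed partial ∂²E/∂a∂b is 0, so the Hessian at any point is diag(E_aa, E_bb) = diag(18a, 12(b + 1)).
At (1, 2): H = diag(18, 36).
Both eigenvalues are positive, so H is positive definite: a local minimum.

local minimum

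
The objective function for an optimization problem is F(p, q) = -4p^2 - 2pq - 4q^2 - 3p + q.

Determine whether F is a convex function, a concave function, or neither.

concave

F is quadratic, so its Hessian is the constant matrix H = [[-8, -2], [-2, -8]].
det(H) = 60, tr(H) = -16.
det(H) > 0 and tr(H) < 0, so H is negative definite everywhere: concave.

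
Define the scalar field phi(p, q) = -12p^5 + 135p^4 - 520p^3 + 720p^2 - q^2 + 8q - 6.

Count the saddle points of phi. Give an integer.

phi separates as a function of p plus a function of q, so ∇phi=0 decouples.
∂phi/∂p = -60p(p - 4)(p - 3)(p - 2) = 0 at p ∈ {0, 2, 3, 4}; ∂phi/∂q = -2(q - 4) = 0 at q ∈ {4}.
The Hessian is diagonal: diag(phi_pp, phi_qq). Second derivatives: phi_pp(0)=1440, phi_pp(2)=-240, phi_pp(3)=180, phi_pp(4)=-480; phi_qq(4)=-2.
Saddle points occur where the two diagonal entries have opposite signs: (0, 4), (3, 4). Count: 2.

2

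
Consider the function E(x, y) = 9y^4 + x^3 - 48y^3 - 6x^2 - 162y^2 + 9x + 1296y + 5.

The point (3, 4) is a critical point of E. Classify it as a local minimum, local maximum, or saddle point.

The mixed partial ∂²E/∂x∂y is 0, so the Hessian at any point is diag(E_xx, E_yy) = diag(6(x - 2), 36(3y^2 - 8y - 9)).
At (3, 4): H = diag(6, 252).
Both eigenvalues are positive, so H is positive definite: a local minimum.

local minimum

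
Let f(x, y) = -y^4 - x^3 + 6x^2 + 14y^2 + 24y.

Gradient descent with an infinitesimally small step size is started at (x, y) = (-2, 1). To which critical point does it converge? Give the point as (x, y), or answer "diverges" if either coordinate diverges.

f is separable, so gradient descent decouples: x follows -∂f/∂x, y follows -∂f/∂y.
∂f/∂x = -3x(x - 4); at x=-2 this is -36, so x increases.
∂f/∂y = -4(y - 3)(y + 1)(y + 2); at y=1 this is 48, so y decreases.
x converges to its nearest critical value 0 (a local min of the x-part); y converges to -1. The iterate converges to (0, -1).

(0, -1)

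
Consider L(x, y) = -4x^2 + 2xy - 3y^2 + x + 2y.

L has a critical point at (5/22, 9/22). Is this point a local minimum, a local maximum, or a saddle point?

local maximum

The Hessian of L is constant: H = [[-8, 2], [2, -6]].
det(H) = (-8)·(-6) − 2² = 44.
det(H) > 0 and tr(H) = -14 < 0, so H is negative definite and the point is a local maximum.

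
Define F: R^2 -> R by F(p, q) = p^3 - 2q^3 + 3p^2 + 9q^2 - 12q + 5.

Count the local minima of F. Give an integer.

F separates as a function of p plus a function of q, so ∇F=0 decouples.
∂F/∂p = 3p(p + 2) = 0 at p ∈ {-2, 0}; ∂F/∂q = -6(q - 2)(q - 1) = 0 at q ∈ {1, 2}.
The Hessian is diagonal: diag(F_pp, F_qq). Second derivatives: F_pp(-2)=-6, F_pp(0)=6; F_qq(1)=6, F_qq(2)=-6.
Local minima occur where both diagonal entries positive: (0, 1). Count: 1.

1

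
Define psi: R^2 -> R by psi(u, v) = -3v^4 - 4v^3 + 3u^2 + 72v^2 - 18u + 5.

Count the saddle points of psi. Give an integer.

psi separates as a function of u plus a function of v, so ∇psi=0 decouples.
∂psi/∂u = 6(u - 3) = 0 at u ∈ {3}; ∂psi/∂v = -12v(v - 3)(v + 4) = 0 at v ∈ {-4, 0, 3}.
The Hessian is diagonal: diag(psi_uu, psi_vv). Second derivatives: psi_uu(3)=6; psi_vv(-4)=-336, psi_vv(0)=144, psi_vv(3)=-252.
Saddle points occur where the two diagonal entries have opposite signs: (3, -4), (3, 3). Count: 2.

2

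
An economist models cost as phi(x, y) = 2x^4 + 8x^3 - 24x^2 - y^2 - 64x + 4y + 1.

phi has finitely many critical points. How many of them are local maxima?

phi separates as a function of x plus a function of y, so ∇phi=0 decouples.
∂phi/∂x = 8(x - 2)(x + 1)(x + 4) = 0 at x ∈ {-4, -1, 2}; ∂phi/∂y = -2(y - 2) = 0 at y ∈ {2}.
The Hessian is diagonal: diag(phi_xx, phi_yy). Second derivatives: phi_xx(-4)=144, phi_xx(-1)=-72, phi_xx(2)=144; phi_yy(2)=-2.
Local maxima occur where both diagonal entries negative: (-1, 2). Count: 1.

1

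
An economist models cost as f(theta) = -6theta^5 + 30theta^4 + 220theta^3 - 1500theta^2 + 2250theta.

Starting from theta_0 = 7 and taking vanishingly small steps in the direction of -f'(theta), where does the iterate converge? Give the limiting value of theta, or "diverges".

diverges

f'(theta) = -30(theta - 5)(theta - 3)(theta - 1)(theta + 5), so f'(7) = -17280.
Gradient descent moves in the -f' direction, i.e. theta is increasing.
There is no critical point above theta=7, and f' keeps the same sign, so the iterate runs off to +∞.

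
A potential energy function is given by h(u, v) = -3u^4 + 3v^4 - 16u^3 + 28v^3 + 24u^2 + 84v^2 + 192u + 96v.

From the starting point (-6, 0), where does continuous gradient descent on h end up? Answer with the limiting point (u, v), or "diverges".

h is separable, so gradient descent decouples: u follows -∂h/∂u, v follows -∂h/∂v.
∂h/∂u = -12(u - 2)(u + 2)(u + 4); at u=-6 this is 768, so u decreases.
∂h/∂v = 12(v + 1)(v + 2)(v + 4); at v=0 this is 96, so v decreases.
The u-coordinate has no critical point in that direction and runs off to infinity.

diverges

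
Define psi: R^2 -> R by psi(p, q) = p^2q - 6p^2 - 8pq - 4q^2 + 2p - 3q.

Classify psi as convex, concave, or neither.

neither

The term p^2q is cubic, so the Hessian is not constant.
∂²psi/∂p² = 2q - 12, which takes both signs as q varies (negative for sufficiently negative q). A diagonal entry of the Hessian changing sign means the Hessian is neither positive- nor negative-semidefinite on all of R^2.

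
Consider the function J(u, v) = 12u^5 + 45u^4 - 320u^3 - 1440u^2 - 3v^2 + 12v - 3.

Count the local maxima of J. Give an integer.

2

J separates as a function of u plus a function of v, so ∇J=0 decouples.
∂J/∂u = 60u(u - 4)(u + 3)(u + 4) = 0 at u ∈ {-4, -3, 0, 4}; ∂J/∂v = -6(v - 2) = 0 at v ∈ {2}.
The Hessian is diagonal: diag(J_uu, J_vv). Second derivatives: J_uu(-4)=-1920, J_uu(-3)=1260, J_uu(0)=-2880, J_uu(4)=13440; J_vv(2)=-6.
Local maxima occur where both diagonal entries negative: (-4, 2), (0, 2). Count: 2.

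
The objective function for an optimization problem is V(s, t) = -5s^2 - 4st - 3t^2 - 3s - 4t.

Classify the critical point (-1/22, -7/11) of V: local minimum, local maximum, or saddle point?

local maximum

The Hessian of V is constant: H = [[-10, -4], [-4, -6]].
det(H) = (-10)·(-6) − (-4)² = 44.
det(H) > 0 and tr(H) = -16 < 0, so H is negative definite and the point is a local maximum.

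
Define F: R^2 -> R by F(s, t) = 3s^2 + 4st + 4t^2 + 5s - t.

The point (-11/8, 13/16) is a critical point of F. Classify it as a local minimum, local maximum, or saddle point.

local minimum

The Hessian of F is constant: H = [[6, 4], [4, 8]].
det(H) = 6·8 − 4² = 32.
det(H) > 0 and tr(H) = 14 > 0, so H is positive definite and the point is a local minimum.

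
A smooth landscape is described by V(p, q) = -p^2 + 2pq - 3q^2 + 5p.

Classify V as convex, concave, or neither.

V is quadratic, so its Hessian is the constant matrix H = [[-2, 2], [2, -6]].
det(H) = 8, tr(H) = -8.
det(H) > 0 and tr(H) < 0, so H is negative definite everywhere: concave.

concave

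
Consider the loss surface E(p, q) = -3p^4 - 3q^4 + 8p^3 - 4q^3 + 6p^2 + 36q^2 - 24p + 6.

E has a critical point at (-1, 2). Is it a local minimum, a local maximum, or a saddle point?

The mixed partial ∂²E/∂p∂q is 0, so the Hessian at any point is diag(E_pp, E_qq) = diag(12(-3p^2 + 4p + 1), 12(-3q^2 - 2q + 6)).
At (-1, 2): H = diag(-72, -120).
Both eigenvalues are negative, so H is negative definite: a local maximum.

local maximum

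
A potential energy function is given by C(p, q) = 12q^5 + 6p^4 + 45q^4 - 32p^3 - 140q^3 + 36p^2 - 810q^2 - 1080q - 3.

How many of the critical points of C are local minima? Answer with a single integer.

C separates as a function of p plus a function of q, so ∇C=0 decouples.
∂C/∂p = 24p(p - 3)(p - 1) = 0 at p ∈ {0, 1, 3}; ∂C/∂q = 60(q - 3)(q + 1)(q + 2)(q + 3) = 0 at q ∈ {-3, -2, -1, 3}.
The Hessian is diagonal: diag(C_pp, C_qq). Second derivatives: C_pp(0)=72, C_pp(1)=-48, C_pp(3)=144; C_qq(-3)=-720, C_qq(-2)=300, C_qq(-1)=-480, C_qq(3)=7200.
Local minima occur where both diagonal entries positive: (0, -2), (0, 3), (3, -2), (3, 3). Count: 4.

4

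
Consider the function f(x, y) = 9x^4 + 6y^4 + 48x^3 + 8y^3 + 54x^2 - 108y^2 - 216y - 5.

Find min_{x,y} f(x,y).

f(x,y) separates as P(x) + Q(y) − 5, so its minimum is min P + min Q − 5.
P'(x) = 36x(x + 1)(x + 3) vanishes at x ∈ {-3, -1, 0}; Q'(y) = 24(y - 3)(y + 1)(y + 3) vanishes at y ∈ {-3, -1, 3}.
Local minima of P (where P''>0): P(-3)=-81, P(0)=0. Local minima of Q: Q(-3)=-54, Q(3)=-918.
So the global minimum of f is P(-3) + Q(3) − 5 = -81 − 918 − 5 = -1004, attained at (-3, 3).

-1004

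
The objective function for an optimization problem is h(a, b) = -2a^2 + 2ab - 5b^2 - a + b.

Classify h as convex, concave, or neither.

h is quadratic, so its Hessian is the constant matrix H = [[-4, 2], [2, -10]].
det(H) = 36, tr(H) = -14.
det(H) > 0 and tr(H) < 0, so H is negative definite everywhere: concave.

concave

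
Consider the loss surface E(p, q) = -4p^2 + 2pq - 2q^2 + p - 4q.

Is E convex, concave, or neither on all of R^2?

E is quadratic, so its Hessian is the constant matrix H = [[-8, 2], [2, -4]].
det(H) = 28, tr(H) = -12.
det(H) > 0 and tr(H) < 0, so H is negative definite everywhere: concave.

concave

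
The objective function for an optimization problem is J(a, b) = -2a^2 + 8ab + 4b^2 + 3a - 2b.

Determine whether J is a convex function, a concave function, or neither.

neither

J is quadratic, so its Hessian is the constant matrix H = [[-4, 8], [8, 8]].
det(H) = -96, tr(H) = 4.
det(H) < 0, so H is indefinite: neither convex nor concave.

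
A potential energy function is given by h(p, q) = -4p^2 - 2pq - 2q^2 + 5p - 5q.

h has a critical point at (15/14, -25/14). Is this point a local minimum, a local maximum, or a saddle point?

local maximum

The Hessian of h is constant: H = [[-8, -2], [-2, -4]].
det(H) = (-8)·(-4) − (-2)² = 28.
det(H) > 0 and tr(H) = -12 < 0, so H is negative definite and the point is a local maximum.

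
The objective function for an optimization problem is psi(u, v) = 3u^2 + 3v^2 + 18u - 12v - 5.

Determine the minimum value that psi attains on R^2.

-44

psi(u,v) separates as P(u) + Q(v) − 5, so its minimum is min P + min Q − 5.
P'(u) = 6u + 18 vanishes at u ∈ {-3}; Q'(v) = 6v - 12 vanishes at v ∈ {2}.
Local minima of P (where P''>0): P(-3)=-27. Local minima of Q: Q(2)=-12.
So the global minimum of psi is P(-3) + Q(2) − 5 = -27 − 12 − 5 = -44, attained at (-3, 2).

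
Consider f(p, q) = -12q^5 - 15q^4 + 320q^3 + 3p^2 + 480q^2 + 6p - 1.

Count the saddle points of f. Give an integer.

2

f separates as a function of p plus a function of q, so ∇f=0 decouples.
∂f/∂p = 6(p + 1) = 0 at p ∈ {-1}; ∂f/∂q = -60q(q - 4)(q + 1)(q + 4) = 0 at q ∈ {-4, -1, 0, 4}.
The Hessian is diagonal: diag(f_pp, f_qq). Second derivatives: f_pp(-1)=6; f_qq(-4)=5760, f_qq(-1)=-900, f_qq(0)=960, f_qq(4)=-9600.
Saddle points occur where the two diagonal entries have opposite signs: (-1, -1), (-1, 4). Count: 2.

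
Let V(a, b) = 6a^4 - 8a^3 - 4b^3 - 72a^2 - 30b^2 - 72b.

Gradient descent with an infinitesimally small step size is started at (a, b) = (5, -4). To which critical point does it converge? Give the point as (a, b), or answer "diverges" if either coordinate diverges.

V is separable, so gradient descent decouples: a follows -∂V/∂a, b follows -∂V/∂b.
∂V/∂a = 24a(a - 3)(a + 2); at a=5 this is 1680, so a decreases.
∂V/∂b = -12(b + 2)(b + 3); at b=-4 this is -24, so b increases.
a converges to its nearest critical value 3 (a local min of the a-part); b converges to -3. The iterate converges to (3, -3).

(3, -3)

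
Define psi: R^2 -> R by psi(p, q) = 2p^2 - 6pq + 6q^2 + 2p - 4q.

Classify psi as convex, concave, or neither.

convex

psi is quadratic, so its Hessian is the constant matrix H = [[4, -6], [-6, 12]].
det(H) = 12, tr(H) = 16.
det(H) > 0 and tr(H) > 0, so H is positive definite everywhere: convex.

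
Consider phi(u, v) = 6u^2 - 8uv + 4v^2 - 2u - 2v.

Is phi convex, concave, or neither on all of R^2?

phi is quadratic, so its Hessian is the constant matrix H = [[12, -8], [-8, 8]].
det(H) = 32, tr(H) = 20.
det(H) > 0 and tr(H) > 0, so H is positive definite everywhere: convex.

convex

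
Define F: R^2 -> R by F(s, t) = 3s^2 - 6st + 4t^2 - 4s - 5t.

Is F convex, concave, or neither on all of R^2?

F is quadratic, so its Hessian is the constant matrix H = [[6, -6], [-6, 8]].
det(H) = 12, tr(H) = 14.
det(H) > 0 and tr(H) > 0, so H is positive definite everywhere: convex.

convex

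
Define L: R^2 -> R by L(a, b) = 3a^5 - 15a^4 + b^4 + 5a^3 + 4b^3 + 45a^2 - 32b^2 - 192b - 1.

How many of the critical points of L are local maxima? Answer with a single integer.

L separates as a function of a plus a function of b, so ∇L=0 decouples.
∂L/∂a = 15a(a - 3)(a - 2)(a + 1) = 0 at a ∈ {-1, 0, 2, 3}; ∂L/∂b = 4(b - 4)(b + 3)(b + 4) = 0 at b ∈ {-4, -3, 4}.
The Hessian is diagonal: diag(L_aa, L_bb). Second derivatives: L_aa(-1)=-180, L_aa(0)=90, L_aa(2)=-90, L_aa(3)=180; L_bb(-4)=32, L_bb(-3)=-28, L_bb(4)=224.
Local maxima occur where both diagonal entries negative: (-1, -3), (2, -3). Count: 2.

2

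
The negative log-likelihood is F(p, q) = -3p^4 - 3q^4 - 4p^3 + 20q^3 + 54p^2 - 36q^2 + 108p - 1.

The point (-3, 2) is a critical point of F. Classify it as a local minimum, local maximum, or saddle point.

saddle point

The mixed partial ∂²F/∂p∂q is 0, so the Hessian at any point is diag(F_pp, F_qq) = diag(12(-3p^2 - 2p + 9), 12(-3q^2 + 10q - 6)).
At (-3, 2): H = diag(-144, 24).
The eigenvalues have opposite signs, so H is indefinite: a saddle point.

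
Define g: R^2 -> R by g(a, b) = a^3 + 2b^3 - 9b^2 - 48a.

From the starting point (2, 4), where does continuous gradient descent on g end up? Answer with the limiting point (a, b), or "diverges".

(4, 3)

g is separable, so gradient descent decouples: a follows -∂g/∂a, b follows -∂g/∂b.
∂g/∂a = 3(a - 4)(a + 4); at a=2 this is -36, so a increases.
∂g/∂b = 6b(b - 3); at b=4 this is 24, so b decreases.
a converges to its nearest critical value 4 (a local min of the a-part); b converges to 3. The iterate converges to (4, 3).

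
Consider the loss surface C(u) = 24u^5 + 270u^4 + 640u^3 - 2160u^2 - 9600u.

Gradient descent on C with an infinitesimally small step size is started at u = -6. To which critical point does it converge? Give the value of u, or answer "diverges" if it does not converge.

C'(u) = 120(u - 2)(u + 2)(u + 4)(u + 5), so C'(-6) = 7680.
Gradient descent moves in the -C' direction, i.e. u is decreasing.
There is no critical point below u=-6, and C' keeps the same sign, so the iterate runs off to −∞.

diverges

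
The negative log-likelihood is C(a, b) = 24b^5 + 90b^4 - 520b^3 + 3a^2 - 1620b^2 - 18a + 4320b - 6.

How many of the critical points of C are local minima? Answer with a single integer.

2

C separates as a function of a plus a function of b, so ∇C=0 decouples.
∂C/∂a = 6(a - 3) = 0 at a ∈ {3}; ∂C/∂b = 120(b - 3)(b - 1)(b + 3)(b + 4) = 0 at b ∈ {-4, -3, 1, 3}.
The Hessian is diagonal: diag(C_aa, C_bb). Second derivatives: C_aa(3)=6; C_bb(-4)=-4200, C_bb(-3)=2880, C_bb(1)=-4800, C_bb(3)=10080.
Local minima occur where both diagonal entries positive: (3, -3), (3, 3). Count: 2.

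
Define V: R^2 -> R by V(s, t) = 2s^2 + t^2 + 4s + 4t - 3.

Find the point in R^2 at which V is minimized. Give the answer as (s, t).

(-1, -2)

V(s,t) separates as P(s) + Q(t) − 3, so its minimum is min P + min Q − 3.
P'(s) = 4s + 4 vanishes at s ∈ {-1}; Q'(t) = 2(t + 2) vanishes at t ∈ {-2}.
Local minima of P (where P''>0): P(-1)=-2. Local minima of Q: Q(-2)=-4.
So the global minimum of V is P(-1) + Q(-2) − 3 = -2 − 4 − 3 = -9, attained at (-1, -2).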